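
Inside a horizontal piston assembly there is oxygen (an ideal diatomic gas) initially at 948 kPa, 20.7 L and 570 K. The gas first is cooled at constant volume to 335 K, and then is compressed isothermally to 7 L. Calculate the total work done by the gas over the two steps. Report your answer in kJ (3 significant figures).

W_total ≈ -12.5 kJ

Step 1 (isochoric): W = 0 (constant volume).
After step 1: P = 557.2 kPa (V unchanged).
Step 2 (isothermal): W = P₁V₁ ln(V₂/V₁) = (11533) ln(7/20.7) = -12505 J.
W_total = 0 − 12505 = -12505 J.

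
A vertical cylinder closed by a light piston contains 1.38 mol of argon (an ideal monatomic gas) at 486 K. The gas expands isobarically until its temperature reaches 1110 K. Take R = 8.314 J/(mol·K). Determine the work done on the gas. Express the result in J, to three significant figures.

W ≈ -7160 J

Isobaric: W = P ΔV = nR ΔT.
W = (1.38)(8.314)(1110 − 486) = 7159 J.
Work on gas = −W_by = -7159 J.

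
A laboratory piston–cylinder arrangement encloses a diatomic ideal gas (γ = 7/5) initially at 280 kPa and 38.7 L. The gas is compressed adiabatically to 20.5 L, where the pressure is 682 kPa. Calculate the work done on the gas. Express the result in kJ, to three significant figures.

W ≈ 7.86 kJ

Adiabatic: W = (P₁V₁ − P₂V₂)/(γ − 1) with γ = 7/5.
P₁V₁ = 10836 J, P₂V₂ = 13981 J.
W = (10836 − 13981) / 0.4 = -7863 J.
Work on gas = −W_by = 7863 J.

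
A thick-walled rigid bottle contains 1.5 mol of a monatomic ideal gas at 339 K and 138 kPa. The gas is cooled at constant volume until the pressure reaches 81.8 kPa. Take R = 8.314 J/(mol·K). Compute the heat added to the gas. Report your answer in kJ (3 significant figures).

Q ≈ -2.58 kJ

Constant volume ⇒ W = 0, so Q = ΔU = nCᵥΔT with Cᵥ = 3R/2 = 12.47 J/(mol·K).
At constant V, T₂/T₁ = P₂/P₁ ⇒ ΔT = T₁(P₂/P₁ − 1) = 339·(81.8/138 − 1) = -138.1 K.
ΔU = (1.5)(12.47)(-138.1) = -2583 J.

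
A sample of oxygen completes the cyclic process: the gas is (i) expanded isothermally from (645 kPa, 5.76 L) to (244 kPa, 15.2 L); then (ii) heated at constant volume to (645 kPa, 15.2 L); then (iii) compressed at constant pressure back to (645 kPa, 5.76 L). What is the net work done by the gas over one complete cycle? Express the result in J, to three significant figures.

W_net ≈ -2480 J

Leg (i): W = PᵢVᵢ ln(V_f/Vᵢ) = (3715) ln(15.2/5.76) = 3605 J.
Leg (ii): W = 0.
Leg (iii): W = PΔV = (645)(5.76 − 15.2) = -6089 J.
W_net = 3605 − 6089 = -2484 J.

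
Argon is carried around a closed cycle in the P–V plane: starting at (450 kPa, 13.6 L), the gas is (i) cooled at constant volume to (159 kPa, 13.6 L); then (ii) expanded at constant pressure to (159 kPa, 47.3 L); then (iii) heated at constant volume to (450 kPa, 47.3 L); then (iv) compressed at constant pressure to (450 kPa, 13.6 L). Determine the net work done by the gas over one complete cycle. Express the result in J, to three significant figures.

Constant-volume legs do no work.
W(ii) = (159)(47.3 − 13.6) = 5358 J; W(iv) = (450)(13.6 − 47.3) = -15165 J.
W_net = 5358 − 15165 = -9807 J (the counter-clockwise enclosed area).

W_net ≈ -9810 J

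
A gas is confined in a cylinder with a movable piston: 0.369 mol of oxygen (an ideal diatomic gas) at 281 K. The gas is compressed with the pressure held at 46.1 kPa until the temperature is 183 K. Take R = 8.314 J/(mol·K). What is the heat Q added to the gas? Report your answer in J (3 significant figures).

Isobaric: W = nRΔT = (0.369)(8.314)(-98) = -300.7 J.
ΔU = nCᵥΔT with Cᵥ = 5R/2: ΔU = (0.369)(20.79)(-98) = -751.6 J.
Q = ΔU + W = -751.6 − 300.7 = -1052 J.

Q ≈ -1050 J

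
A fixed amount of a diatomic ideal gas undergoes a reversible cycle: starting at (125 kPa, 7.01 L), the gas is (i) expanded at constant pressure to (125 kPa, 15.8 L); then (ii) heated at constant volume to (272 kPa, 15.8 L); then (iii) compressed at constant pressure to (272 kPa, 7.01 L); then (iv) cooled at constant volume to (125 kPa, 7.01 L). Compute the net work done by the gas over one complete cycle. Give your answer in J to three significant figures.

W_net ≈ -1290 J

Constant-volume legs do no work.
W(i) = (125)(15.8 − 7.01) = 1099 J; W(iii) = (272)(7.01 − 15.8) = -2391 J.
W_net = 1099 − 2391 = -1292 J (the counter-clockwise enclosed area).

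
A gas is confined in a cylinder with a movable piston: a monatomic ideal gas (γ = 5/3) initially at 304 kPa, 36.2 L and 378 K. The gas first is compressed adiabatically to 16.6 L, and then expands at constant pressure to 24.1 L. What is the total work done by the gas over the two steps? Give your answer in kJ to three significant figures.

Step 1 (adiabatic): W = (P₁V₁ − P₂V₂)/(γ−1) = (11005 − 18506)/0.667 = -11252 J.
After step 1: P = 1115 kPa, V = 16.6 L, T = 635.7 K.
Step 2 (isobaric): W = PΔV = (1115 kPa)(24.1 − 16.6 L) = 8361 J.
W_total = -11252 + 8361 = -2891 J.

W_total ≈ -2.89 kJ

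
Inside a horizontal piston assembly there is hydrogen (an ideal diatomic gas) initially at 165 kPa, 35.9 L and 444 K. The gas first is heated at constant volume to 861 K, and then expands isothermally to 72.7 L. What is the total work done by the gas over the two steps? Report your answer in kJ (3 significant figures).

W_total ≈ 8.11 kJ

Step 1 (isochoric): W = 0 (constant volume).
After step 1: P = 320 kPa (V unchanged).
Step 2 (isothermal): W = P₁V₁ ln(V₂/V₁) = (11487) ln(72.7/35.9) = 8105 J.
W_total = 0 + 8105 = 8105 J.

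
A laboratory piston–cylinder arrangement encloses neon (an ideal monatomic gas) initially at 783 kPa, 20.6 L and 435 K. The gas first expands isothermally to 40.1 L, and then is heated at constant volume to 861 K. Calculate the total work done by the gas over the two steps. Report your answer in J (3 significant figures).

W_total ≈ 10700 J

Step 1 (isothermal): W = P₁V₁ ln(V₂/V₁) = (16130) ln(40.1/20.6) = 10744 J.
Step 2 (isochoric): W = 0 (constant volume).
W_total = 10744 + 0 = 10744 J.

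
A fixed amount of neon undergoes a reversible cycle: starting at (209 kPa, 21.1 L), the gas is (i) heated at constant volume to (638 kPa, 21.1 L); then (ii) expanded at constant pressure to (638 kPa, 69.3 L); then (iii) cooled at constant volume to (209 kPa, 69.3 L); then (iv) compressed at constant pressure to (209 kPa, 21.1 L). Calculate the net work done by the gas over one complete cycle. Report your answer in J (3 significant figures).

Constant-volume legs do no work.
W(ii) = (638)(69.3 − 21.1) = 30752 J; W(iv) = (209)(21.1 − 69.3) = -10074 J.
W_net = 30752 − 10074 = 20678 J (the clockwise enclosed area).

W_net ≈ 20700 J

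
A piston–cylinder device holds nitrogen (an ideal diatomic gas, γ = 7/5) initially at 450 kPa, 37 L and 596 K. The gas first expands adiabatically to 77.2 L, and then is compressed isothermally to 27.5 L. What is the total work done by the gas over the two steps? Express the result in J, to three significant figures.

W_total ≈ -2200 J

Step 1 (adiabatic): W = (P₁V₁ − P₂V₂)/(γ−1) = (16650 − 12406)/0.4 = 10609 J.
After step 1: P = 160.7 kPa, V = 77.2 L, T = 444.1 K.
Step 2 (isothermal): W = P₁V₁ ln(V₂/V₁) = (12406) ln(27.5/77.2) = -12806 J.
W_total = 10609 − 12806 = -2197 J.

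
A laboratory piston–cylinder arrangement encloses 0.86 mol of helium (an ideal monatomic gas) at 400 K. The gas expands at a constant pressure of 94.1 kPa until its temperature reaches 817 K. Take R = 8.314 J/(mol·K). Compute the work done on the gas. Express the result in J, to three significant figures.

Isobaric: W = P ΔV = nR ΔT.
W = (0.86)(8.314)(817 − 400) = 2982 J.
Work on gas = −W_by = -2982 J.

W ≈ -2980 J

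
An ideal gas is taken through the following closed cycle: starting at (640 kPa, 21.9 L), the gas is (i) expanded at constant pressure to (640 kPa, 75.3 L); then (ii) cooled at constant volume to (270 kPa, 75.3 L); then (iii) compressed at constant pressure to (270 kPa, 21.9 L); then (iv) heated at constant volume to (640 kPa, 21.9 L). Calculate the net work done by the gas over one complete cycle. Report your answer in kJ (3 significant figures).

W_net ≈ 19.8 kJ

Constant-volume legs do no work.
W(i) = (640)(75.3 − 21.9) = 34176 J; W(iii) = (270)(21.9 − 75.3) = -14418 J.
W_net = 34176 − 14418 = 19758 J (the clockwise enclosed area).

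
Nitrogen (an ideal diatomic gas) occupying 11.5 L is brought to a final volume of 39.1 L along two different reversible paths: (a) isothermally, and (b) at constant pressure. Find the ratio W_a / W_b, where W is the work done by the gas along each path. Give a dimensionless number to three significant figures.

W_a / W_b ≈ 0.510

Path (a) isothermal: W = P₁V₁ ln(V₂/V₁) → W_a/(P₁V₁) = 1.224.
Path (b) isobaric: W = P₁(V₂ − V₁) → W_b/(P₁V₁) = 2.4.
W_a / W_b = 1.224 / 2.4 = 0.5099.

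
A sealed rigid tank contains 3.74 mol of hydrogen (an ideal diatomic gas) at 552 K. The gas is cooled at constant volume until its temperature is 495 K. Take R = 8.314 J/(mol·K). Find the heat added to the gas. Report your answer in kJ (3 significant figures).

Q ≈ -4.43 kJ

Constant volume ⇒ W = 0, so Q = ΔU = nCᵥΔT with Cᵥ = 5R/2 = 20.79 J/(mol·K).
ΔU = (3.74)(20.79)(495 − 552) = -4431 J.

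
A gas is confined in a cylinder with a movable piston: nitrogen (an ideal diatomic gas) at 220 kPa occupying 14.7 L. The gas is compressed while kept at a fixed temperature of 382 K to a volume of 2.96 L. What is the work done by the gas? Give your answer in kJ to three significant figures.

W ≈ -5.18 kJ

Isothermal: W = nRT ln(V₂/V₁) = P₁V₁ ln(V₂/V₁).
P₁V₁ = (220 kPa)(14.7 L) = 3234 J.
W = 3234 × ln(2.96/14.7) = 3234 × -1.603
W_by_gas = -5183 J.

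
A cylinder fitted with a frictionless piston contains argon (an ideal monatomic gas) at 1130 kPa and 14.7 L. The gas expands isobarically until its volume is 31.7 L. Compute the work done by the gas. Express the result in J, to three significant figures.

W ≈ 19200 J

Isobaric: W = P ΔV.
W = (1130 kPa)(31.7 − 14.7 L) = (1130)(17) = 19210 J.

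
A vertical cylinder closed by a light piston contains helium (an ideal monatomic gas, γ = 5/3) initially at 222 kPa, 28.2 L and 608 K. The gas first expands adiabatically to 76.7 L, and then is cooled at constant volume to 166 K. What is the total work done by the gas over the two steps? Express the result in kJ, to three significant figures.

Step 1 (adiabatic): W = (P₁V₁ − P₂V₂)/(γ−1) = (6260 − 3213)/0.667 = 4571 J.
Step 2 (isochoric): W = 0 (constant volume).
W_total = 4571 + 0 = 4571 J.

W_total ≈ 4.57 kJ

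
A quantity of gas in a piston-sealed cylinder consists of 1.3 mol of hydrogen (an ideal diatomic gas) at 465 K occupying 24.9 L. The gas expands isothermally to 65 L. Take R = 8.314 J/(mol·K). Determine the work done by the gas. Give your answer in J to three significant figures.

W ≈ 4820 J

Isothermal: W = nRT ln(V₂/V₁).
W = (1.3)(8.314)(465) × ln(65/24.9)
  = 5026 × 0.9595
W_by_gas = 4822 J.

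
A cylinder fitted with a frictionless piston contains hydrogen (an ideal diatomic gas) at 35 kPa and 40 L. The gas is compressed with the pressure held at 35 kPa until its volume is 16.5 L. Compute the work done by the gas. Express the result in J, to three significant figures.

W ≈ -822 J

Isobaric: W = P ΔV.
W = (35 kPa)(16.5 − 40 L) = (35)(-23.5) = -822.5 J.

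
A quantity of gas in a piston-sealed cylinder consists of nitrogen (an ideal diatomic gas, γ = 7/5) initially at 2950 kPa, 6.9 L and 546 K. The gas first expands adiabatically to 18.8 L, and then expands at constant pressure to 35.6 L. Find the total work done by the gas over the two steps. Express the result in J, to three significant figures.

Step 1 (adiabatic): W = (P₁V₁ − P₂V₂)/(γ−1) = (20355 − 13632)/0.4 = 16808 J.
After step 1: P = 725.1 kPa, V = 18.8 L, T = 365.7 K.
Step 2 (isobaric): W = PΔV = (725.1 kPa)(35.6 − 18.8 L) = 12181 J.
W_total = 16808 + 12181 = 28990 J.

W_total ≈ 29000 J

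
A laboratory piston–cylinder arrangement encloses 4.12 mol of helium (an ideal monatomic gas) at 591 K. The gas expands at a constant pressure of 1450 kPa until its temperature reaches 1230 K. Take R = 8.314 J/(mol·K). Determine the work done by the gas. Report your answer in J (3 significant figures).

W ≈ 21900 J

Isobaric: W = P ΔV = nR ΔT.
W = (4.12)(8.314)(1230 − 591) = 21888 J.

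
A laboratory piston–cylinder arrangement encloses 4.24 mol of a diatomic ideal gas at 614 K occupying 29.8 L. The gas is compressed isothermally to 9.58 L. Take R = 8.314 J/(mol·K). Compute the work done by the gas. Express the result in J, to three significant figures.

W ≈ -24600 J

Isothermal: W = nRT ln(V₂/V₁).
W = (4.24)(8.314)(614) × ln(9.58/29.8)
  = 21644 × -1.135
W_by_gas = -24563 J.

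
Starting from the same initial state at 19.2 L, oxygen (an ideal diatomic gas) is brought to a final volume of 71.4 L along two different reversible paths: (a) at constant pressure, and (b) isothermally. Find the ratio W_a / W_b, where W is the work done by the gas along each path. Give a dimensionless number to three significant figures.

W_a / W_b ≈ 2.07

Path (a) isobaric: W = P₁(V₂ − V₁) → W_a/(P₁V₁) = 2.719.
Path (b) isothermal: W = P₁V₁ ln(V₂/V₁) → W_b/(P₁V₁) = 1.313.
W_a / W_b = 2.719 / 1.313 = 2.07.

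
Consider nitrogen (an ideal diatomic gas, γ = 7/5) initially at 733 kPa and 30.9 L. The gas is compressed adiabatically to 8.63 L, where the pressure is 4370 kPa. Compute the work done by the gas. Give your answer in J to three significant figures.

Adiabatic: W = (P₁V₁ − P₂V₂)/(γ − 1) with γ = 7/5.
P₁V₁ = 22650 J, P₂V₂ = 37713 J.
W = (22650 − 37713) / 0.4 = -37659 J.

W ≈ -37700 J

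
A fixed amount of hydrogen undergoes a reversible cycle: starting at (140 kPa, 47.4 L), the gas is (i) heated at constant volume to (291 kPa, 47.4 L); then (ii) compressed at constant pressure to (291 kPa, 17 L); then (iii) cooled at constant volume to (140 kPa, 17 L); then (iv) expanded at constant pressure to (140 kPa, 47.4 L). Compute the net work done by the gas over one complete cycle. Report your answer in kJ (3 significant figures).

W_net ≈ -4.59 kJ

Constant-volume legs do no work.
W(ii) = (291)(17 − 47.4) = -8846 J; W(iv) = (140)(47.4 − 17) = 4256 J.
W_net = -8846 + 4256 = -4590 J (the counter-clockwise enclosed area).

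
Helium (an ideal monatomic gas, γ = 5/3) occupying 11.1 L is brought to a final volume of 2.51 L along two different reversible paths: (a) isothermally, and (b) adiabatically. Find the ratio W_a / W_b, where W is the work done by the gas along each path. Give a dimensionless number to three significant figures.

W_a / W_b ≈ 0.585

Path (a) isothermal: W = P₁V₁ ln(V₂/V₁) → W_a/(P₁V₁) = -1.487.
Path (b) adiabatic: W = P₁V₁(1 − (V₁/V₂)^(γ−1))/(γ−1) → W_b/(P₁V₁) = -2.541.
W_a / W_b = -1.487 / -2.541 = 0.585.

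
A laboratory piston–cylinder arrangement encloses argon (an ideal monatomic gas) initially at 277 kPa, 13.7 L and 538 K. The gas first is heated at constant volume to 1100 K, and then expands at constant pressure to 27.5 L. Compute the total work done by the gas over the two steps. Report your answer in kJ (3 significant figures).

Step 1 (isochoric): W = 0 (constant volume).
After step 1: P = 566.4 kPa (V unchanged).
Step 2 (isobaric): W = PΔV = (566.4 kPa)(27.5 − 13.7 L) = 7816 J.
W_total = 0 + 7816 = 7816 J.

W_total ≈ 7.82 kJ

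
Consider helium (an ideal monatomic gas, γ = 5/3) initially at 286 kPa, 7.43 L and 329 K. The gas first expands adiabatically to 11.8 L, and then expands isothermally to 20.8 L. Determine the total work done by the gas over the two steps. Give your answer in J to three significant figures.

W_total ≈ 1730 J

Step 1 (adiabatic): W = (P₁V₁ − P₂V₂)/(γ−1) = (2125 − 1561)/0.667 = 845.8 J.
After step 1: P = 132.3 kPa, V = 11.8 L, T = 241.7 K.
Step 2 (isothermal): W = P₁V₁ ln(V₂/V₁) = (1561) ln(20.8/11.8) = 884.9 J.
W_total = 845.8 + 884.9 = 1731 J.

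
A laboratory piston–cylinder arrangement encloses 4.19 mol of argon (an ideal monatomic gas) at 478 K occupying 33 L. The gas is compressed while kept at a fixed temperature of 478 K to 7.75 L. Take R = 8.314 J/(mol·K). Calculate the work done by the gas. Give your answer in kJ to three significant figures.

W ≈ -24.1 kJ

Isothermal: W = nRT ln(V₂/V₁).
W = (4.19)(8.314)(478) × ln(7.75/33)
  = 16651 × -1.449
W_by_gas = -24125 J.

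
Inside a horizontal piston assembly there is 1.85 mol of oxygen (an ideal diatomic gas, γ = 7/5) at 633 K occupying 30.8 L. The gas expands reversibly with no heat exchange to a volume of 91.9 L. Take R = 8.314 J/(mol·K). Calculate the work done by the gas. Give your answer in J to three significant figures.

Adiabatic: TV^(γ−1) = const with γ = 7/5.
T₂ = T₁ (V₁/V₂)^(γ−1) = 633 × (30.8/91.9)^0.4 = 633 × 0.6458 = 408.8 K.
W_by = nCᵥ(T₁ − T₂) = (1.85)(20.79)(633 − 408.8) = 8621 J.

W ≈ 8620 J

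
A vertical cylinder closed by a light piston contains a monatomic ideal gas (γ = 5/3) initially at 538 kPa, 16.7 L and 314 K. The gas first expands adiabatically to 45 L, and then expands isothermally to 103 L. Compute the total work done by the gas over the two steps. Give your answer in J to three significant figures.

W_total ≈ 10400 J

Step 1 (adiabatic): W = (P₁V₁ − P₂V₂)/(γ−1) = (8985 − 4640)/0.667 = 6517 J.
After step 1: P = 103.1 kPa, V = 45 L, T = 162.2 K.
Step 2 (isothermal): W = P₁V₁ ln(V₂/V₁) = (4640) ln(103/45) = 3842 J.
W_total = 6517 + 3842 = 10359 J.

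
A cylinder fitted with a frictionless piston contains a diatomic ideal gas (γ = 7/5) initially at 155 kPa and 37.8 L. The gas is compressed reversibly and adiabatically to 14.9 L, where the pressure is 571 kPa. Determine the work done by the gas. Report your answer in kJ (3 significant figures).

W ≈ -6.62 kJ

Adiabatic: W = (P₁V₁ − P₂V₂)/(γ − 1) with γ = 7/5.
P₁V₁ = 5859 J, P₂V₂ = 8508 J.
W = (5859 − 8508) / 0.4 = -6622 J.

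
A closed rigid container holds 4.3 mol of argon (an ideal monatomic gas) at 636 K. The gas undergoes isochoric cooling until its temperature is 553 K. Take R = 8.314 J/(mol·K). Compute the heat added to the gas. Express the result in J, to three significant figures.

Constant volume ⇒ W = 0, so Q = ΔU = nCᵥΔT with Cᵥ = 3R/2 = 12.47 J/(mol·K).
ΔU = (4.3)(12.47)(553 − 636) = -4451 J.

Q ≈ -4450 J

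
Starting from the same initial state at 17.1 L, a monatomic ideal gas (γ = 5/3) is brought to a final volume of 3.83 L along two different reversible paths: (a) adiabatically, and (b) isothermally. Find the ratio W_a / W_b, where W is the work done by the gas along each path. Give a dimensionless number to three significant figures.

Path (a) adiabatic: W = P₁V₁(1 − (V₁/V₂)^(γ−1))/(γ−1) → W_a/(P₁V₁) = -2.567.
Path (b) isothermal: W = P₁V₁ ln(V₂/V₁) → W_b/(P₁V₁) = -1.496.
W_a / W_b = -2.567 / -1.496 = 1.716.

W_a / W_b ≈ 1.72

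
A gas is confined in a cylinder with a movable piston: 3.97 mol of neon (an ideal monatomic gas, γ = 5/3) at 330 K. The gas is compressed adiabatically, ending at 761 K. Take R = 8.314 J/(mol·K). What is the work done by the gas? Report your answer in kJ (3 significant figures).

W ≈ -21.3 kJ

Adiabatic ⇒ Q = 0, so W_by = −ΔU = nCᵥ(T₁ − T₂).
Cᵥ = 3R/2 = 12.47 J/(mol·K).
W = (3.97)(12.47)(330 − 761) = -21339 J.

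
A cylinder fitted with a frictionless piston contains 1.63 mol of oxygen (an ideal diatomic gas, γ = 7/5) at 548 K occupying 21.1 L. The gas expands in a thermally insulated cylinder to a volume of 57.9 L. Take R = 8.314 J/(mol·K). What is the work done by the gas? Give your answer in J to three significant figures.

Adiabatic: TV^(γ−1) = const with γ = 7/5.
T₂ = T₁ (V₁/V₂)^(γ−1) = 548 × (21.1/57.9)^0.4 = 548 × 0.6678 = 366 K.
W_by = nCᵥ(T₁ − T₂) = (1.63)(20.79)(548 − 366) = 6168 J.

W ≈ 6170 J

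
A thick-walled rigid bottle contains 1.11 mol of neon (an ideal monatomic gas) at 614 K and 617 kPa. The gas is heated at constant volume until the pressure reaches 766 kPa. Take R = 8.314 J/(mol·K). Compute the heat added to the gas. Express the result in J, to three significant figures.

Constant volume ⇒ W = 0, so Q = ΔU = nCᵥΔT with Cᵥ = 3R/2 = 12.47 J/(mol·K).
At constant V, T₂/T₁ = P₂/P₁ ⇒ ΔT = T₁(P₂/P₁ − 1) = 614·(766/617 − 1) = 148.3 K.
ΔU = (1.11)(12.47)(148.3) = 2053 J.

Q ≈ 2050 J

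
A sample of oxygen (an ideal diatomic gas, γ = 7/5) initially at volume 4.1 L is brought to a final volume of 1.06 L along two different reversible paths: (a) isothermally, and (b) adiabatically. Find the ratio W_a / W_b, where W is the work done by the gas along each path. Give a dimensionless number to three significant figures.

Path (a) isothermal: W = P₁V₁ ln(V₂/V₁) → W_a/(P₁V₁) = -1.353.
Path (b) adiabatic: W = P₁V₁(1 − (V₁/V₂)^(γ−1))/(γ−1) → W_b/(P₁V₁) = -1.795.
W_a / W_b = -1.353 / -1.795 = 0.7537.

W_a / W_b ≈ 0.754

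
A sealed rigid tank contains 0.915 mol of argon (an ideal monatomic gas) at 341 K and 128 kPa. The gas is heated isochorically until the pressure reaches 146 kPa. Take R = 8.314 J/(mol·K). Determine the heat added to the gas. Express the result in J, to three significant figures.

Q ≈ 547 J

Constant volume ⇒ W = 0, so Q = ΔU = nCᵥΔT with Cᵥ = 3R/2 = 12.47 J/(mol·K).
At constant V, T₂/T₁ = P₂/P₁ ⇒ ΔT = T₁(P₂/P₁ − 1) = 341·(146/128 − 1) = 47.95 K.
ΔU = (0.915)(12.47)(47.95) = 547.2 J.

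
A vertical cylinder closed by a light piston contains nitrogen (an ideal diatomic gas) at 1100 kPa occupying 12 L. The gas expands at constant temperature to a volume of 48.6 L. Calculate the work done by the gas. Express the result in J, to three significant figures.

Isothermal: W = nRT ln(V₂/V₁) = P₁V₁ ln(V₂/V₁).
P₁V₁ = (1100 kPa)(12 L) = 13200 J.
W = 13200 × ln(48.6/12) = 13200 × 1.399
W_by_gas = 18463 J.

W ≈ 18500 J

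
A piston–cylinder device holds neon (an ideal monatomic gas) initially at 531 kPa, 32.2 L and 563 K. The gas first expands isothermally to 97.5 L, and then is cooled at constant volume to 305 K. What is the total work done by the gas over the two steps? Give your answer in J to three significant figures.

Step 1 (isothermal): W = P₁V₁ ln(V₂/V₁) = (17098) ln(97.5/32.2) = 18943 J.
Step 2 (isochoric): W = 0 (constant volume).
W_total = 18943 + 0 = 18943 J.

W_total ≈ 18900 J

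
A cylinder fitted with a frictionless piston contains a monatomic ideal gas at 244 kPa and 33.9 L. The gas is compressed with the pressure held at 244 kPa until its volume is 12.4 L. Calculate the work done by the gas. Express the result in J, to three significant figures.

Isobaric: W = P ΔV.
W = (244 kPa)(12.4 − 33.9 L) = (244)(-21.5) = -5246 J.

W ≈ -5250 J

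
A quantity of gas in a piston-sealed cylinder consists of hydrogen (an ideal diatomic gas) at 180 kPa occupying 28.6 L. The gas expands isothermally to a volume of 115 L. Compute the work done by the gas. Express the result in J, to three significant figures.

W ≈ 7160 J

Isothermal: W = nRT ln(V₂/V₁) = P₁V₁ ln(V₂/V₁).
P₁V₁ = (180 kPa)(28.6 L) = 5148 J.
W = 5148 × ln(115/28.6) = 5148 × 1.392
W_by_gas = 7164 J.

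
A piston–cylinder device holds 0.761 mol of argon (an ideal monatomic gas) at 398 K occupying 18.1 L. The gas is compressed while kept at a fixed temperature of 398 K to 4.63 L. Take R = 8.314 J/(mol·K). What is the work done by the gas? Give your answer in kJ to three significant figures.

W ≈ -3.43 kJ

Isothermal: W = nRT ln(V₂/V₁).
W = (0.761)(8.314)(398) × ln(4.63/18.1)
  = 2518 × -1.363
W_by_gas = -3433 J.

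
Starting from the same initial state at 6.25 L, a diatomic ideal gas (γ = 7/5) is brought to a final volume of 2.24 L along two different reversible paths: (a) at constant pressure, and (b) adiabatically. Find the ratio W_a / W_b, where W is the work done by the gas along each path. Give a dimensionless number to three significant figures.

Path (a) isobaric: W = P₁(V₂ − V₁) → W_a/(P₁V₁) = -0.6416.
Path (b) adiabatic: W = P₁V₁(1 − (V₁/V₂)^(γ−1))/(γ−1) → W_b/(P₁V₁) = -1.269.
W_a / W_b = -0.6416 / -1.269 = 0.5057.

W_a / W_b ≈ 0.506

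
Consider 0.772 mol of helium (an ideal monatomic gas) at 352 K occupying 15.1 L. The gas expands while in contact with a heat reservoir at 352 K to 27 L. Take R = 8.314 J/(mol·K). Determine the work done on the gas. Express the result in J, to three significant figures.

W ≈ -1310 J

Isothermal: W = nRT ln(V₂/V₁).
W = (0.772)(8.314)(352) × ln(27/15.1)
  = 2259 × 0.5811
W_by_gas = 1313 J; work on gas = −W_by = -1313 J.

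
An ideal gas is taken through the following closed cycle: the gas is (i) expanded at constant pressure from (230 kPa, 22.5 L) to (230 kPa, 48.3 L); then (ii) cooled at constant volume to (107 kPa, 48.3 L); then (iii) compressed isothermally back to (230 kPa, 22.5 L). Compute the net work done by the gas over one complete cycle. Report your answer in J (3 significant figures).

Leg (i): W = PΔV = (230)(48.3 − 22.5) = 5934 J.
Leg (ii): W = 0.
Leg (iii): W = PᵢVᵢ ln(V_f/Vᵢ) = (5168) ln(22.5/48.3) = -3948 J.
W_net = 5934 − 3948 = 1986 J.

W_net ≈ 1990 J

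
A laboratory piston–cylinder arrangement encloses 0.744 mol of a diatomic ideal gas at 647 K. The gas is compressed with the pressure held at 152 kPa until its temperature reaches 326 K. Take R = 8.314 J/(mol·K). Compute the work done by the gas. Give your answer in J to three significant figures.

Isobaric: W = P ΔV = nR ΔT.
W = (0.744)(8.314)(326 − 647) = -1986 J.

W ≈ -1990 J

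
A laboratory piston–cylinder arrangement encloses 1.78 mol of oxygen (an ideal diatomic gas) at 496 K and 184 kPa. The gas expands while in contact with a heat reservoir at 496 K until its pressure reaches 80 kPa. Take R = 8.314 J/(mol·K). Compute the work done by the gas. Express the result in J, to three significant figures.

W ≈ 6110 J

Isothermal process: W = nRT ln(V₂/V₁) = nRT ln(P₁/P₂).
W = (1.78)(8.314)(496) × ln(184/80)
  = 7340 × ln(2.3) = 7340 × 0.8329
W_by_gas = 6114 J.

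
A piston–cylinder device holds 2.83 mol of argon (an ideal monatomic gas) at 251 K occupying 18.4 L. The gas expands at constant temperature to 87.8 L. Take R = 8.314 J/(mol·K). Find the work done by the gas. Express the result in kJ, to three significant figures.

Isothermal: W = nRT ln(V₂/V₁).
W = (2.83)(8.314)(251) × ln(87.8/18.4)
  = 5906 × 1.563
W_by_gas = 9229 J.

W ≈ 9.23 kJ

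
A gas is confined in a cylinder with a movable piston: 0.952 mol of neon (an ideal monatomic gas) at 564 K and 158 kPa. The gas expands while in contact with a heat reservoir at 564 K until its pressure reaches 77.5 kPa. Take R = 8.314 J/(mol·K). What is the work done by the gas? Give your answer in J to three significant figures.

W ≈ 3180 J

Isothermal process: W = nRT ln(V₂/V₁) = nRT ln(P₁/P₂).
W = (0.952)(8.314)(564) × ln(158/77.5)
  = 4464 × ln(2.039) = 4464 × 0.7123
W_by_gas = 3180 J.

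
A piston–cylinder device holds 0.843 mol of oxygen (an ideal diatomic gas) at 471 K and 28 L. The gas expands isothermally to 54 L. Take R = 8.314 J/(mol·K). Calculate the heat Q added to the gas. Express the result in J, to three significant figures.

Q ≈ 2170 J

Isothermal ⇒ ΔU = 0, so Q = W = nRT ln(V₂/V₁).
Q = (0.843)(8.314)(471) ln(54/28) = 3301 × 0.6568 = 2168 J.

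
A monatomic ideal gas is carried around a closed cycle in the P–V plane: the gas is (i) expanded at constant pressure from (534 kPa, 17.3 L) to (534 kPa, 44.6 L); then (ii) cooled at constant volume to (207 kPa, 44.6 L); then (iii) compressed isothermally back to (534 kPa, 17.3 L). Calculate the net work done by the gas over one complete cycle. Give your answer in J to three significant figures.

Leg (i): W = PΔV = (534)(44.6 − 17.3) = 14578 J.
Leg (ii): W = 0.
Leg (iii): W = PᵢVᵢ ln(V_f/Vᵢ) = (9232) ln(17.3/44.6) = -8743 J.
W_net = 14578 − 8743 = 5835 J.

W_net ≈ 5840 J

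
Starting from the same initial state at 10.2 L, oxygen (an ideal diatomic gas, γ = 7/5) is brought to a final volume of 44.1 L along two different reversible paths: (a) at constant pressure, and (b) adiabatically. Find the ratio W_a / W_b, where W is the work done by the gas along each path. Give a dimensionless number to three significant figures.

W_a / W_b ≈ 3.00

Path (a) isobaric: W = P₁(V₂ − V₁) → W_a/(P₁V₁) = 3.324.
Path (b) adiabatic: W = P₁V₁(1 − (V₁/V₂)^(γ−1))/(γ−1) → W_b/(P₁V₁) = 1.108.
W_a / W_b = 3.324 / 1.108 = 2.999.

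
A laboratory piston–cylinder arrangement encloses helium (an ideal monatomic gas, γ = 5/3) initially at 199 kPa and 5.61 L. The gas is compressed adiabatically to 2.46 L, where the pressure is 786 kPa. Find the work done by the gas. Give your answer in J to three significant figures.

Adiabatic: W = (P₁V₁ − P₂V₂)/(γ − 1) with γ = 5/3.
P₁V₁ = 1116 J, P₂V₂ = 1934 J.
W = (1116 − 1934) / 0.6667 = -1226 J.

W ≈ -1230 J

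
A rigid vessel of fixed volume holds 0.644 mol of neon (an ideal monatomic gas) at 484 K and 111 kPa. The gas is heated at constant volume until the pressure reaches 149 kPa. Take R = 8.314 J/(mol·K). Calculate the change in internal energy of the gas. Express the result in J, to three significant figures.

ΔU ≈ 1330 J

Constant volume ⇒ W = 0, so Q = ΔU = nCᵥΔT with Cᵥ = 3R/2 = 12.47 J/(mol·K).
At constant V, T₂/T₁ = P₂/P₁ ⇒ ΔT = T₁(P₂/P₁ − 1) = 484·(149/111 − 1) = 165.7 K.
ΔU = (0.644)(12.47)(165.7) = 1331 J.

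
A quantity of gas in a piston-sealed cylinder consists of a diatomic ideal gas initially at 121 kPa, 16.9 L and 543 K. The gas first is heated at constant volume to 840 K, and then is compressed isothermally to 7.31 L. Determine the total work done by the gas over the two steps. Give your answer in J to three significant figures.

W_total ≈ -2650 J

Step 1 (isochoric): W = 0 (constant volume).
After step 1: P = 187.2 kPa (V unchanged).
Step 2 (isothermal): W = P₁V₁ ln(V₂/V₁) = (3163) ln(7.31/16.9) = -2651 J.
W_total = 0 − 2651 = -2651 J.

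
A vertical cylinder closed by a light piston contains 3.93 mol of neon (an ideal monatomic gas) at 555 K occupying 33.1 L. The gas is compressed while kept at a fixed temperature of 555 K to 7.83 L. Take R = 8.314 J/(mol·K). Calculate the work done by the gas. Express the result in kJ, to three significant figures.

Isothermal: W = nRT ln(V₂/V₁).
W = (3.93)(8.314)(555) × ln(7.83/33.1)
  = 18134 × -1.442
W_by_gas = -26142 J.

W ≈ -26.1 kJ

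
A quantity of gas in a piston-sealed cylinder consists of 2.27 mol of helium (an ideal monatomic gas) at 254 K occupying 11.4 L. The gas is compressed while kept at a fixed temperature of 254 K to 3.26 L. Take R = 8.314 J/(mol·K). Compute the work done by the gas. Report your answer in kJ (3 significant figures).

Isothermal: W = nRT ln(V₂/V₁).
W = (2.27)(8.314)(254) × ln(3.26/11.4)
  = 4794 × -1.252
W_by_gas = -6001 J.

W ≈ -6.00 kJ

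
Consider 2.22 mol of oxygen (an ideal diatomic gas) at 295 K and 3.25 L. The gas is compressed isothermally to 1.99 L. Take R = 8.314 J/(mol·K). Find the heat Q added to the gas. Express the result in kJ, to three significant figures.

Q ≈ -2.67 kJ

Isothermal ⇒ ΔU = 0, so Q = W = nRT ln(V₂/V₁).
Q = (2.22)(8.314)(295) ln(1.99/3.25) = 5445 × -0.4905 = -2671 J.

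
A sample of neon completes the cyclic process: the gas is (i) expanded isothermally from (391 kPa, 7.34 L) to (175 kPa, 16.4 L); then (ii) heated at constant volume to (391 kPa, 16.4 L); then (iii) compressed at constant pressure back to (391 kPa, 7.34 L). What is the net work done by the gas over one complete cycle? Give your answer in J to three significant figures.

W_net ≈ -1240 J

Leg (i): W = PᵢVᵢ ln(V_f/Vᵢ) = (2870) ln(16.4/7.34) = 2307 J.
Leg (ii): W = 0.
Leg (iii): W = PΔV = (391)(7.34 − 16.4) = -3542 J.
W_net = 2307 − 3542 = -1235 J.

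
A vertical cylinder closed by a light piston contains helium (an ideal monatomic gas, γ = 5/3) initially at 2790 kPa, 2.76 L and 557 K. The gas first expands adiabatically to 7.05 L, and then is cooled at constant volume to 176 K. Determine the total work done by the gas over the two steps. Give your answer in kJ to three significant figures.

W_total ≈ 5.37 kJ

Step 1 (adiabatic): W = (P₁V₁ − P₂V₂)/(γ−1) = (7700 − 4121)/0.667 = 5369 J.
Step 2 (isochoric): W = 0 (constant volume).
W_total = 5369 + 0 = 5369 J.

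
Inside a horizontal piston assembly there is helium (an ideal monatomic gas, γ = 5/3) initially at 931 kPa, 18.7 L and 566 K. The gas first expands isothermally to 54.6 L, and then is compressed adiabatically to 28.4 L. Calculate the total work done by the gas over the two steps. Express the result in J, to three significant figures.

Step 1 (isothermal): W = P₁V₁ ln(V₂/V₁) = (17410) ln(54.6/18.7) = 18655 J.
After step 1: P = 318.9 kPa, V = 54.6 L, T = 566 K.
Step 2 (adiabatic): W = (P₁V₁ − P₂V₂)/(γ−1) = (17410 − 26918)/0.667 = -14262 J.
W_total = 18655 − 14262 = 4392 J.

W_total ≈ 4390 J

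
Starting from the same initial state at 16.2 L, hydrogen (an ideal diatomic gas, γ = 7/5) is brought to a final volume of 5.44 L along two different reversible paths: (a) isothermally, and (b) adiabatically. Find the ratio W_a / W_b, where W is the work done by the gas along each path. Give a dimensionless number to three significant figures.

W_a / W_b ≈ 0.798

Path (a) isothermal: W = P₁V₁ ln(V₂/V₁) → W_a/(P₁V₁) = -1.091.
Path (b) adiabatic: W = P₁V₁(1 − (V₁/V₂)^(γ−1))/(γ−1) → W_b/(P₁V₁) = -1.368.
W_a / W_b = -1.091 / -1.368 = 0.7976.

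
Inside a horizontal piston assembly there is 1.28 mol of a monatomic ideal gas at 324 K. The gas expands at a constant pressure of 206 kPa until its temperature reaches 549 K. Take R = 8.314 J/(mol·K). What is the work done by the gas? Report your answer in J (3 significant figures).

Isobaric: W = P ΔV = nR ΔT.
W = (1.28)(8.314)(549 − 324) = 2394 J.

W ≈ 2390 J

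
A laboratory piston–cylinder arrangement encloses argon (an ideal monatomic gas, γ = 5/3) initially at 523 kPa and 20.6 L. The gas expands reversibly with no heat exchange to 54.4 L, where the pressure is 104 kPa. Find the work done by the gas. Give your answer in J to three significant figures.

Adiabatic: W = (P₁V₁ − P₂V₂)/(γ − 1) with γ = 5/3.
P₁V₁ = 10774 J, P₂V₂ = 5658 J.
W = (10774 − 5658) / 0.6667 = 7674 J.

W ≈ 7670 J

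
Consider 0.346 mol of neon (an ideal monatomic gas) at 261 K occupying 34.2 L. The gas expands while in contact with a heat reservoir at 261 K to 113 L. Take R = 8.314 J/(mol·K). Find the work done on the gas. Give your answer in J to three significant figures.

Isothermal: W = nRT ln(V₂/V₁).
W = (0.346)(8.314)(261) × ln(113/34.2)
  = 750.8 × 1.195
W_by_gas = 897.3 J; work on gas = −W_by = -897.3 J.

W ≈ -897 J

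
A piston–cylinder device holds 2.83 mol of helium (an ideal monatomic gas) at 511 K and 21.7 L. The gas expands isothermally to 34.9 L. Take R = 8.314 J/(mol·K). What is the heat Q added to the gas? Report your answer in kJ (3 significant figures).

Isothermal ⇒ ΔU = 0, so Q = W = nRT ln(V₂/V₁).
Q = (2.83)(8.314)(511) ln(34.9/21.7) = 12023 × 0.4752 = 5713 J.

Q ≈ 5.71 kJ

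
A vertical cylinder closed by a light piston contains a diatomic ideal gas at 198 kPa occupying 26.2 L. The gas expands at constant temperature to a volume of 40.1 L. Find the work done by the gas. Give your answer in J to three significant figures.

Isothermal: W = nRT ln(V₂/V₁) = P₁V₁ ln(V₂/V₁).
P₁V₁ = (198 kPa)(26.2 L) = 5188 J.
W = 5188 × ln(40.1/26.2) = 5188 × 0.4256
W_by_gas = 2208 J.

W ≈ 2210 J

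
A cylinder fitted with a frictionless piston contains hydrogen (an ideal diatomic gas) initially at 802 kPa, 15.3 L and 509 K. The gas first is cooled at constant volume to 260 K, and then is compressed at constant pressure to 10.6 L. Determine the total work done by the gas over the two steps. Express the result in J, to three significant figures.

Step 1 (isochoric): W = 0 (constant volume).
After step 1: P = 409.7 kPa (V unchanged).
Step 2 (isobaric): W = PΔV = (409.7 kPa)(10.6 − 15.3 L) = -1925 J.
W_total = 0 − 1925 = -1925 J.

W_total ≈ -1930 J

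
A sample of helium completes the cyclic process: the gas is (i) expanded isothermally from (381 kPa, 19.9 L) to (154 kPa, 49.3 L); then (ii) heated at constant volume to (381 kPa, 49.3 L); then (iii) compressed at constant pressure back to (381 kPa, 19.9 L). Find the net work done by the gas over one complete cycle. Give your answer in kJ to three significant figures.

W_net ≈ -4.32 kJ

Leg (i): W = PᵢVᵢ ln(V_f/Vᵢ) = (7582) ln(49.3/19.9) = 6878 J.
Leg (ii): W = 0.
Leg (iii): W = PΔV = (381)(19.9 − 49.3) = -11201 J.
W_net = 6878 − 11201 = -4323 J.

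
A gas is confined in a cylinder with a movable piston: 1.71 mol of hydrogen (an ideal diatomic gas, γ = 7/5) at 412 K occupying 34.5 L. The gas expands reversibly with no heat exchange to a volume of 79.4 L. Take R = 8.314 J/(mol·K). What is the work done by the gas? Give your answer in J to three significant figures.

W ≈ 4150 J

Adiabatic: TV^(γ−1) = const with γ = 7/5.
T₂ = T₁ (V₁/V₂)^(γ−1) = 412 × (34.5/79.4)^0.4 = 412 × 0.7165 = 295.2 K.
W_by = nCᵥ(T₁ − T₂) = (1.71)(20.79)(412 − 295.2) = 4152 J.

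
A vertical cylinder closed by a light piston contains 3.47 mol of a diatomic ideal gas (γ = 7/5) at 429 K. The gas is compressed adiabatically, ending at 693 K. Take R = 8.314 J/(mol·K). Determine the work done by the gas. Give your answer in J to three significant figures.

Adiabatic ⇒ Q = 0, so W_by = −ΔU = nCᵥ(T₁ − T₂).
Cᵥ = 5R/2 = 20.79 J/(mol·K).
W = (3.47)(20.79)(429 − 693) = -19041 J.

W ≈ -19000 J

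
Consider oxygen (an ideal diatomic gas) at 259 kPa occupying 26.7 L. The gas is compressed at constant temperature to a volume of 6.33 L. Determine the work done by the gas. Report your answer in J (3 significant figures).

Isothermal: W = nRT ln(V₂/V₁) = P₁V₁ ln(V₂/V₁).
P₁V₁ = (259 kPa)(26.7 L) = 6915 J.
W = 6915 × ln(6.33/26.7) = 6915 × -1.439
W_by_gas = -9954 J.

W ≈ -9950 J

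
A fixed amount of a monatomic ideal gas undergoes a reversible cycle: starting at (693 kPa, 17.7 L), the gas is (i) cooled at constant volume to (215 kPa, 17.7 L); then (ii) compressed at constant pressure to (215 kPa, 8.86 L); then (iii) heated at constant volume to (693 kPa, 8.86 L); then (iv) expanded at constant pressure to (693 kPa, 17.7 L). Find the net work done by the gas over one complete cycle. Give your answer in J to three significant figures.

W_net ≈ 4230 J

Constant-volume legs do no work.
W(ii) = (215)(8.86 − 17.7) = -1901 J; W(iv) = (693)(17.7 − 8.86) = 6126 J.
W_net = -1901 + 6126 = 4226 J (the clockwise enclosed area).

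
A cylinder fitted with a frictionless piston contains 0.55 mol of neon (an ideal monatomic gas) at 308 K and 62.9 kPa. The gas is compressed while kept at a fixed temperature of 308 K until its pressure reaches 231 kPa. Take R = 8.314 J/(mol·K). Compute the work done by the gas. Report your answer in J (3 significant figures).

W ≈ -1830 J

Isothermal process: W = nRT ln(V₂/V₁) = nRT ln(P₁/P₂).
W = (0.55)(8.314)(308) × ln(62.9/231)
  = 1408 × ln(0.2723) = 1408 × -1.301
W_by_gas = -1832 J.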